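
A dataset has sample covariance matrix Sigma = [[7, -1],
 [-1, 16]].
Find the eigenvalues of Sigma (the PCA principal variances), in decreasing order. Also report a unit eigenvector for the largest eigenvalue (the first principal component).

Step 1 — characteristic polynomial of 2×2 Sigma:
  det(Sigma - λI) = λ² - trace · λ + det = 0.
  trace = 7 + 16 = 23, det = 7·16 - (-1)² = 111.
Step 2 — discriminant:
  Δ = trace² - 4·det = 529 - 444 = 85.
Step 3 — eigenvalues:
  λ = (trace ± √Δ)/2 = (23 ± 9.2195)/2,
  λ_1 = 16.1098,  λ_2 = 6.8902.

Step 4 — unit eigenvector for λ_1: solve (Sigma - λ_1 I)v = 0. First row:
  (7 - 16.1098)·v_x + (-1)·v_y = 0, i.e. (-9.1098)·v_x + (-1)·v_y = 0,
  so v ∝ (b, λ_1 - a) = (-1, 9.1098); multiply by -1 so the first entry is positive: u = (1, -9.1098).
  ||u|| = √((1)² + (-9.1098)²) = √(83.988) ≈ 9.1645,
  v_1 = u/||u|| ≈ (0.1091, -0.994) (||v_1|| = 1).

λ_1 = 16.1098,  λ_2 = 6.8902;  v_1 ≈ (0.1091, -0.994)


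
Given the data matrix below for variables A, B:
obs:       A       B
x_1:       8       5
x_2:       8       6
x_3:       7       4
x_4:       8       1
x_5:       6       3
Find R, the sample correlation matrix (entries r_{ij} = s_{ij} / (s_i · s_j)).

Step 1 — column means:
  mean(A) = (8 + 8 + 7 + 8 + 6) / 5 = 37/5 = 7.4
  mean(B) = (5 + 6 + 4 + 1 + 3) / 5 = 19/5 = 3.8

Step 2 — sample variances and covariances s[i,j] = (1/(n-1)) · Σ_k (x_{k,i} - mean_i) · (x_{k,j} - mean_j), with n-1 = 4:
  s[A,A] = ((0.6)·(0.6) + (0.6)·(0.6) + (-0.4)·(-0.4) + (0.6)·(0.6) + (-1.4)·(-1.4)) / 4 = 3.2/4 = 0.8
  s[A,B] = ((0.6)·(1.2) + (0.6)·(2.2) + (-0.4)·(0.2) + (0.6)·(-2.8) + (-1.4)·(-0.8)) / 4 = 1.4/4 = 0.35
  s[B,B] = ((1.2)·(1.2) + (2.2)·(2.2) + (0.2)·(0.2) + (-2.8)·(-2.8) + (-0.8)·(-0.8)) / 4 = 14.8/4 = 3.7
  Sample standard deviations s_i = √(s[i,i]):
  s(A) = √(0.8) = 0.8944
  s(B) = √(3.7) = 1.9235

Step 3 — r_{ij} = s_{ij} / (s_i · s_j):
  r[A,A] = 1 (diagonal).
  r[A,B] = 0.35 / (0.8944 · 1.9235) = 0.35 / 1.7205 = 0.2034
  r[B,B] = 1 (diagonal).

R is symmetric with unit diagonal. Assembling:

R = [[1, 0.2034],
 [0.2034, 1]]


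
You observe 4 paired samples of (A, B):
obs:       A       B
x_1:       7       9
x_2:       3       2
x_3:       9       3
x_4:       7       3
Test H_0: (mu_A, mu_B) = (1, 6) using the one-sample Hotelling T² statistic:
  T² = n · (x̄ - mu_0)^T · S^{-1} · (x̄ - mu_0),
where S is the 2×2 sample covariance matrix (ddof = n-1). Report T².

Step 1 — sample mean vector:
  mean(A) = (7 + 3 + 9 + 7) / 4 = 26/4 = 6.5
  mean(B) = (9 + 2 + 3 + 3) / 4 = 17/4 = 4.25
  x̄ = (6.5, 4.25),  deviation x̄ - mu_0 = (6.5, 4.25) - (1, 6) = (5.5, -1.75).

Step 2 — sample covariance matrix, S[i,j] = (1/(n-1)) · Σ_k (x_{k,i} - mean_i) · (x_{k,j} - mean_j), divisor n-1 = 3:
  S[A,A] = ((0.5)·(0.5) + (-3.5)·(-3.5) + (2.5)·(2.5) + (0.5)·(0.5)) / 3 = 19/3 = 6.3333
  S[A,B] = ((0.5)·(4.75) + (-3.5)·(-2.25) + (2.5)·(-1.25) + (0.5)·(-1.25)) / 3 = 6.5/3 = 2.1667
  S[B,B] = ((4.75)·(4.75) + (-2.25)·(-2.25) + (-1.25)·(-1.25) + (-1.25)·(-1.25)) / 3 = 30.75/3 = 10.25
  S = [[6.3333, 2.1667],
 [2.1667, 10.25]].

Step 3 — invert S. det(S) = 6.3333·10.25 - (2.1667)² = 60.2222.
  S^{-1} = (1/det) · [[d, -b], [-b, a]] = [[0.1702, -0.036],
 [-0.036, 0.1052]].

Step 4 — quadratic form (x̄ - mu_0)^T · S^{-1} · (x̄ - mu_0):
  S^{-1} · (x̄ - mu_0) = (0.9991, -0.3819),
  (x̄ - mu_0)^T · [...] = (5.5)·(0.9991) + (-1.75)·(-0.3819) = 6.1633.

Step 5 — scale by n: T² = 4 · 6.1633 = 24.6531.

T² ≈ 24.6531


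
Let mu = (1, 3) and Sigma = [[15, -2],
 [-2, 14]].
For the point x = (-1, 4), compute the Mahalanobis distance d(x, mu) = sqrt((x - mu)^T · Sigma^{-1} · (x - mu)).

Step 1 — centre the observation: (x - mu) = (-2, 1).

Step 2 — invert Sigma. det(Sigma) = 15·14 - (-2)² = 206.
  Sigma^{-1} = (1/det) · [[d, -b], [-b, a]] = [[0.068, 0.0097],
 [0.0097, 0.0728]].

Step 3 — form the quadratic (x - mu)^T · Sigma^{-1} · (x - mu):
  Sigma^{-1} · (x - mu) = (-0.1262, 0.0534).
  (x - mu)^T · [Sigma^{-1} · (x - mu)] = (-2)·(-0.1262) + (1)·(0.0534) = 0.3058.

Step 4 — take square root: d = √(0.3058) ≈ 0.553.

d(x, mu) = √(0.3058) ≈ 0.553


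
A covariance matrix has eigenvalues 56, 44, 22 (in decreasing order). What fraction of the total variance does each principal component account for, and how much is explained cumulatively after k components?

Step 1 — total variance = trace(Sigma) = Σ λ_i = 56 + 44 + 22 = 122.

Step 2 — fraction explained by component i = λ_i / Σ λ:
  PC1: 56/122 = 0.459
  PC2: 44/122 = 0.3607
  PC3: 22/122 = 0.1803

Step 3 — cumulative fraction after k components = (λ_1 + ... + λ_k) / Σ λ:
  k = 1: 56/122 = 0.459
  k = 2: (56 + 44)/122 = 100/122 = 0.8197
  k = 3: (56 + 44 + 22)/122 = 122/122 = 1

Summary (fraction, with percent):

explained: PC1 0.459 (45.9%), PC2 0.3607 (36.07%), PC3 0.1803 (18.03%);  cumulative: 0.459, 0.8197, 1


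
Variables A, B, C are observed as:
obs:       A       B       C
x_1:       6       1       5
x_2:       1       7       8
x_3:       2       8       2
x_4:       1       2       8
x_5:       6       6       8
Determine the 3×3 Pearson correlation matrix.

Step 1 — column means:
  mean(A) = (6 + 1 + 2 + 1 + 6) / 5 = 16/5 = 3.2
  mean(B) = (1 + 7 + 8 + 2 + 6) / 5 = 24/5 = 4.8
  mean(C) = (5 + 8 + 2 + 8 + 8) / 5 = 31/5 = 6.2

Step 2 — sample variances and covariances s[i,j] = (1/(n-1)) · Σ_k (x_{k,i} - mean_i) · (x_{k,j} - mean_j), with n-1 = 4:
  s[A,A] = ((2.8)·(2.8) + (-2.2)·(-2.2) + (-1.2)·(-1.2) + (-2.2)·(-2.2) + (2.8)·(2.8)) / 4 = 26.8/4 = 6.7
  s[A,B] = ((2.8)·(-3.8) + (-2.2)·(2.2) + (-1.2)·(3.2) + (-2.2)·(-2.8) + (2.8)·(1.2)) / 4 = -9.8/4 = -2.45
  s[A,C] = ((2.8)·(-1.2) + (-2.2)·(1.8) + (-1.2)·(-4.2) + (-2.2)·(1.8) + (2.8)·(1.8)) / 4 = -1.2/4 = -0.3
  s[B,B] = ((-3.8)·(-3.8) + (2.2)·(2.2) + (3.2)·(3.2) + (-2.8)·(-2.8) + (1.2)·(1.2)) / 4 = 38.8/4 = 9.7
  s[B,C] = ((-3.8)·(-1.2) + (2.2)·(1.8) + (3.2)·(-4.2) + (-2.8)·(1.8) + (1.2)·(1.8)) / 4 = -7.8/4 = -1.95
  s[C,C] = ((-1.2)·(-1.2) + (1.8)·(1.8) + (-4.2)·(-4.2) + (1.8)·(1.8) + (1.8)·(1.8)) / 4 = 28.8/4 = 7.2
  Sample standard deviations s_i = √(s[i,i]):
  s(A) = √(6.7) = 2.5884
  s(B) = √(9.7) = 3.1145
  s(C) = √(7.2) = 2.6833

Step 3 — r_{ij} = s_{ij} / (s_i · s_j):
  r[A,A] = 1 (diagonal).
  r[A,B] = -2.45 / (2.5884 · 3.1145) = -2.45 / 8.0616 = -0.3039
  r[A,C] = -0.3 / (2.5884 · 2.6833) = -0.3 / 6.9455 = -0.0432
  r[B,B] = 1 (diagonal).
  r[B,C] = -1.95 / (3.1145 · 2.6833) = -1.95 / 8.357 = -0.2333
  r[C,C] = 1 (diagonal).

R is symmetric with unit diagonal. Assembling:

R = [[1, -0.3039, -0.0432],
 [-0.3039, 1, -0.2333],
 [-0.0432, -0.2333, 1]]


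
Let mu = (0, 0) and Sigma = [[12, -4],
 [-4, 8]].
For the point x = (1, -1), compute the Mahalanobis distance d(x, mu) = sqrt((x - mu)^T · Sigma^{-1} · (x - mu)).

Step 1 — centre the observation: (x - mu) = (1, -1).

Step 2 — invert Sigma. det(Sigma) = 12·8 - (-4)² = 80.
  Sigma^{-1} = (1/det) · [[d, -b], [-b, a]] = [[0.1, 0.05],
 [0.05, 0.15]].

Step 3 — form the quadratic (x - mu)^T · Sigma^{-1} · (x - mu):
  Sigma^{-1} · (x - mu) = (0.05, -0.1).
  (x - mu)^T · [Sigma^{-1} · (x - mu)] = (1)·(0.05) + (-1)·(-0.1) = 0.15.

Step 4 — take square root: d = √(0.15) ≈ 0.3873.

d(x, mu) = √(0.15) ≈ 0.3873


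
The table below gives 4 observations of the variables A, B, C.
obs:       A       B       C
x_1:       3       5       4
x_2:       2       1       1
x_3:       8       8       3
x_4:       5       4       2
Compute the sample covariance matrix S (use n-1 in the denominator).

Step 1 — column means:
  mean(A) = (3 + 2 + 8 + 5) / 4 = 18/4 = 4.5
  mean(B) = (5 + 1 + 8 + 4) / 4 = 18/4 = 4.5
  mean(C) = (4 + 1 + 3 + 2) / 4 = 10/4 = 2.5

Step 2 — sample covariance S[i,j] = (1/(n-1)) · Σ_k (x_{k,i} - mean_i) · (x_{k,j} - mean_j), with n-1 = 3.
  S[A,A] = ((-1.5)·(-1.5) + (-2.5)·(-2.5) + (3.5)·(3.5) + (0.5)·(0.5)) / 3 = 21/3 = 7
  S[A,B] = ((-1.5)·(0.5) + (-2.5)·(-3.5) + (3.5)·(3.5) + (0.5)·(-0.5)) / 3 = 20/3 = 6.6667
  S[A,C] = ((-1.5)·(1.5) + (-2.5)·(-1.5) + (3.5)·(0.5) + (0.5)·(-0.5)) / 3 = 3/3 = 1
  S[B,B] = ((0.5)·(0.5) + (-3.5)·(-3.5) + (3.5)·(3.5) + (-0.5)·(-0.5)) / 3 = 25/3 = 8.3333
  S[B,C] = ((0.5)·(1.5) + (-3.5)·(-1.5) + (3.5)·(0.5) + (-0.5)·(-0.5)) / 3 = 8/3 = 2.6667
  S[C,C] = ((1.5)·(1.5) + (-1.5)·(-1.5) + (0.5)·(0.5) + (-0.5)·(-0.5)) / 3 = 5/3 = 1.6667

S is symmetric (S[j,i] = S[i,j]). Assembling:

S = [[7, 6.6667, 1],
 [6.6667, 8.3333, 2.6667],
 [1, 2.6667, 1.6667]]


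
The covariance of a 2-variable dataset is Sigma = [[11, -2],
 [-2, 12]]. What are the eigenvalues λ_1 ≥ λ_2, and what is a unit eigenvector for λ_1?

Step 1 — characteristic polynomial of 2×2 Sigma:
  det(Sigma - λI) = λ² - trace · λ + det = 0.
  trace = 11 + 12 = 23, det = 11·12 - (-2)² = 128.
Step 2 — discriminant:
  Δ = trace² - 4·det = 529 - 512 = 17.
Step 3 — eigenvalues:
  λ = (trace ± √Δ)/2 = (23 ± 4.1231)/2,
  λ_1 = 13.5616,  λ_2 = 9.4384.

Step 4 — unit eigenvector for λ_1: solve (Sigma - λ_1 I)v = 0. First row:
  (11 - 13.5616)·v_x + (-2)·v_y = 0, i.e. (-2.5616)·v_x + (-2)·v_y = 0,
  so v ∝ (b, λ_1 - a) = (-2, 2.5616); multiply by -1 so the first entry is positive: u = (2, -2.5616).
  ||u|| = √((2)² + (-2.5616)²) = √(10.5616) ≈ 3.2499,
  v_1 = u/||u|| ≈ (0.6154, -0.7882) (||v_1|| = 1).

λ_1 = 13.5616,  λ_2 = 9.4384;  v_1 ≈ (0.6154, -0.7882)


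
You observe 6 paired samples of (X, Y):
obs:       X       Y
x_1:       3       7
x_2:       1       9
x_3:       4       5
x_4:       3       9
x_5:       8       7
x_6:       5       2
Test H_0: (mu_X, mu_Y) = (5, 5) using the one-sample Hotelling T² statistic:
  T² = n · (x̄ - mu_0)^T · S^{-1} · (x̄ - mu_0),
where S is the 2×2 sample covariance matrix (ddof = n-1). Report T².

Step 1 — sample mean vector:
  mean(X) = (3 + 1 + 4 + 3 + 8 + 5) / 6 = 24/6 = 4
  mean(Y) = (7 + 9 + 5 + 9 + 7 + 2) / 6 = 39/6 = 6.5
  x̄ = (4, 6.5),  deviation x̄ - mu_0 = (4, 6.5) - (5, 5) = (-1, 1.5).

Step 2 — sample covariance matrix, S[i,j] = (1/(n-1)) · Σ_k (x_{k,i} - mean_i) · (x_{k,j} - mean_j), divisor n-1 = 5:
  S[X,X] = ((-1)·(-1) + (-3)·(-3) + (0)·(0) + (-1)·(-1) + (4)·(4) + (1)·(1)) / 5 = 28/5 = 5.6
  S[X,Y] = ((-1)·(0.5) + (-3)·(2.5) + (0)·(-1.5) + (-1)·(2.5) + (4)·(0.5) + (1)·(-4.5)) / 5 = -13/5 = -2.6
  S[Y,Y] = ((0.5)·(0.5) + (2.5)·(2.5) + (-1.5)·(-1.5) + (2.5)·(2.5) + (0.5)·(0.5) + (-4.5)·(-4.5)) / 5 = 35.5/5 = 7.1
  S = [[5.6, -2.6],
 [-2.6, 7.1]].

Step 3 — invert S. det(S) = 5.6·7.1 - (-2.6)² = 33.
  S^{-1} = (1/det) · [[d, -b], [-b, a]] = [[0.2152, 0.0788],
 [0.0788, 0.1697]].

Step 4 — quadratic form (x̄ - mu_0)^T · S^{-1} · (x̄ - mu_0):
  S^{-1} · (x̄ - mu_0) = (-0.097, 0.1758),
  (x̄ - mu_0)^T · [...] = (-1)·(-0.097) + (1.5)·(0.1758) = 0.3606.

Step 5 — scale by n: T² = 6 · 0.3606 = 2.1636.

T² ≈ 2.1636


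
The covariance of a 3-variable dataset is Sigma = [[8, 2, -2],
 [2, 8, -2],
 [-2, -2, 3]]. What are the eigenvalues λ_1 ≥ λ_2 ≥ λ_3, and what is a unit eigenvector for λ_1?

Step 1 — characteristic polynomial p(λ) = det(λI - Sigma) = λ³ - tr·λ² + c_1·λ - det, where tr = trace, c_1 = sum of the principal 2×2 minors, det = det(Sigma):
  tr = 8 + 8 + 3 = 19,
  c_1 = (8·8 - (2)²) + (8·3 - (-2)²) + (8·3 - (-2)²) = 60 + 20 + 20 = 100,
  det = 8·(8·3 - (-2)²) - (2)·((2)·3 - (-2)·(-2)) + (-2)·((2)·(-2) - 8·(-2)) = 8·(20) - (2)·(2) + (-2)·(12) = 132.
  So p(λ) = λ³ - 19λ² + 100λ - 132.
Step 2 — look for an integer root (rational root theorem: any rational root is an integer divisor of 132). Testing λ = 2:
  p(2) = 8 - 76 + 200 - 132 = 0  ✓
  Dividing out (λ - 2): p(λ) = (λ - 2)(λ² - 17λ + 66).
Step 3 — remaining eigenvalues from the quadratic λ² - 17λ + 66 = 0:
  Δ = 17² - 4·66 = 289 - 264 = 25,  λ = (17 ± √25)/2 = (17 ± 5)/2 = 11 or 6.
  Sorted: λ_1 = 11,  λ_2 = 6,  λ_3 = 2  (check: sum = 19 = tr ✓).

Step 4 — unit eigenvector for λ_1 = 11: v spans the null space of (Sigma - λ_1 I), whose rows are
  r_1 = (-3, 2, -2),  r_2 = (2, -3, -2),  r_3 = (-2, -2, -8).
  v is orthogonal to every row, so take v ∝ r_1 × r_2 = ((2)·(-2) - (-2)·(-3), (-2)·(2) - (-3)·(-2), (-3)·(-3) - (2)·(2)) = (-10, -10, 5).
  Rescale (divide by 5; multiply by -1 so the first nonzero entry is positive): u = (2, 2, -1).
  ||u|| = √((2)² + (2)² + (-1)²) = √(9) = 3,  v_1 = u/||u|| ≈ (0.6667, 0.6667, -0.3333) (||v_1|| = 1).

λ_1 = 11,  λ_2 = 6,  λ_3 = 2;  v_1 ≈ (0.6667, 0.6667, -0.3333)


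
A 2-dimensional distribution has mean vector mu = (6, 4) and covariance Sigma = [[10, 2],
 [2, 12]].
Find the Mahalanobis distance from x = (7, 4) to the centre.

Step 1 — centre the observation: (x - mu) = (1, 0).

Step 2 — invert Sigma. det(Sigma) = 10·12 - (2)² = 116.
  Sigma^{-1} = (1/det) · [[d, -b], [-b, a]] = [[0.1034, -0.0172],
 [-0.0172, 0.0862]].

Step 3 — form the quadratic (x - mu)^T · Sigma^{-1} · (x - mu):
  Sigma^{-1} · (x - mu) = (0.1034, -0.0172).
  (x - mu)^T · [Sigma^{-1} · (x - mu)] = (1)·(0.1034) + (0)·(-0.0172) = 0.1034.

Step 4 — take square root: d = √(0.1034) ≈ 0.3216.

d(x, mu) = √(0.1034) ≈ 0.3216


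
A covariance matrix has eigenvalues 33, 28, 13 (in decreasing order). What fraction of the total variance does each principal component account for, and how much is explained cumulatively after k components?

Step 1 — total variance = trace(Sigma) = Σ λ_i = 33 + 28 + 13 = 74.

Step 2 — fraction explained by component i = λ_i / Σ λ:
  PC1: 33/74 = 0.4459
  PC2: 28/74 = 0.3784
  PC3: 13/74 = 0.1757

Step 3 — cumulative fraction after k components = (λ_1 + ... + λ_k) / Σ λ:
  k = 1: 33/74 = 0.4459
  k = 2: (33 + 28)/74 = 61/74 = 0.8243
  k = 3: (33 + 28 + 13)/74 = 74/74 = 1

Summary (fraction, with percent):

explained: PC1 0.4459 (44.59%), PC2 0.3784 (37.84%), PC3 0.1757 (17.57%);  cumulative: 0.4459, 0.8243, 1


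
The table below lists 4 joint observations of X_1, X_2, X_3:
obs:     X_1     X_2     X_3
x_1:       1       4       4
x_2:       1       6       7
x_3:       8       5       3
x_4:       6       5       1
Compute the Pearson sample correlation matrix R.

Step 1 — column means:
  mean(X_1) = (1 + 1 + 8 + 6) / 4 = 16/4 = 4
  mean(X_2) = (4 + 6 + 5 + 5) / 4 = 20/4 = 5
  mean(X_3) = (4 + 7 + 3 + 1) / 4 = 15/4 = 3.75

Step 2 — sample variances and covariances s[i,j] = (1/(n-1)) · Σ_k (x_{k,i} - mean_i) · (x_{k,j} - mean_j), with n-1 = 3:
  s[X_1,X_1] = ((-3)·(-3) + (-3)·(-3) + (4)·(4) + (2)·(2)) / 3 = 38/3 = 12.6667
  s[X_1,X_2] = ((-3)·(-1) + (-3)·(1) + (4)·(0) + (2)·(0)) / 3 = 0/3 = 0
  s[X_1,X_3] = ((-3)·(0.25) + (-3)·(3.25) + (4)·(-0.75) + (2)·(-2.75)) / 3 = -19/3 = -6.3333
  s[X_2,X_2] = ((-1)·(-1) + (1)·(1) + (0)·(0) + (0)·(0)) / 3 = 2/3 = 0.6667
  s[X_2,X_3] = ((-1)·(0.25) + (1)·(3.25) + (0)·(-0.75) + (0)·(-2.75)) / 3 = 3/3 = 1
  s[X_3,X_3] = ((0.25)·(0.25) + (3.25)·(3.25) + (-0.75)·(-0.75) + (-2.75)·(-2.75)) / 3 = 18.75/3 = 6.25
  Sample standard deviations s_i = √(s[i,i]):
  s(X_1) = √(12.6667) = 3.559
  s(X_2) = √(0.6667) = 0.8165
  s(X_3) = √(6.25) = 2.5

Step 3 — r_{ij} = s_{ij} / (s_i · s_j):
  r[X_1,X_1] = 1 (diagonal).
  r[X_1,X_2] = 0 / (3.559 · 0.8165) = 0 / 2.9059 = 0
  r[X_1,X_3] = -6.3333 / (3.559 · 2.5) = -6.3333 / 8.8976 = -0.7118
  r[X_2,X_2] = 1 (diagonal).
  r[X_2,X_3] = 1 / (0.8165 · 2.5) = 1 / 2.0412 = 0.4899
  r[X_3,X_3] = 1 (diagonal).

R is symmetric with unit diagonal. Assembling:

R = [[1, 0, -0.7118],
 [0, 1, 0.4899],
 [-0.7118, 0.4899, 1]]


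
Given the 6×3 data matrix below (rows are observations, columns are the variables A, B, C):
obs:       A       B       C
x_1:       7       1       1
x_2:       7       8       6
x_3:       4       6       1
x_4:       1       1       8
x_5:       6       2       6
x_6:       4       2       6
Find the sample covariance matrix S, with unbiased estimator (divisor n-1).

Step 1 — column means:
  mean(A) = (7 + 7 + 4 + 1 + 6 + 4) / 6 = 29/6 = 4.8333
  mean(B) = (1 + 8 + 6 + 1 + 2 + 2) / 6 = 20/6 = 3.3333
  mean(C) = (1 + 6 + 1 + 8 + 6 + 6) / 6 = 28/6 = 4.6667

Step 2 — sample covariance S[i,j] = (1/(n-1)) · Σ_k (x_{k,i} - mean_i) · (x_{k,j} - mean_j), with n-1 = 5.
  S[A,A] = ((2.1667)·(2.1667) + (2.1667)·(2.1667) + (-0.8333)·(-0.8333) + (-3.8333)·(-3.8333) + (1.1667)·(1.1667) + (-0.8333)·(-0.8333)) / 5 = 26.8333/5 = 5.3667
  S[A,B] = ((2.1667)·(-2.3333) + (2.1667)·(4.6667) + (-0.8333)·(2.6667) + (-3.8333)·(-2.3333) + (1.1667)·(-1.3333) + (-0.8333)·(-1.3333)) / 5 = 11.3333/5 = 2.2667
  S[A,C] = ((2.1667)·(-3.6667) + (2.1667)·(1.3333) + (-0.8333)·(-3.6667) + (-3.8333)·(3.3333) + (1.1667)·(1.3333) + (-0.8333)·(1.3333)) / 5 = -14.3333/5 = -2.8667
  S[B,B] = ((-2.3333)·(-2.3333) + (4.6667)·(4.6667) + (2.6667)·(2.6667) + (-2.3333)·(-2.3333) + (-1.3333)·(-1.3333) + (-1.3333)·(-1.3333)) / 5 = 43.3333/5 = 8.6667
  S[B,C] = ((-2.3333)·(-3.6667) + (4.6667)·(1.3333) + (2.6667)·(-3.6667) + (-2.3333)·(3.3333) + (-1.3333)·(1.3333) + (-1.3333)·(1.3333)) / 5 = -6.3333/5 = -1.2667
  S[C,C] = ((-3.6667)·(-3.6667) + (1.3333)·(1.3333) + (-3.6667)·(-3.6667) + (3.3333)·(3.3333) + (1.3333)·(1.3333) + (1.3333)·(1.3333)) / 5 = 43.3333/5 = 8.6667

S is symmetric (S[j,i] = S[i,j]). Assembling:

S = [[5.3667, 2.2667, -2.8667],
 [2.2667, 8.6667, -1.2667],
 [-2.8667, -1.2667, 8.6667]]


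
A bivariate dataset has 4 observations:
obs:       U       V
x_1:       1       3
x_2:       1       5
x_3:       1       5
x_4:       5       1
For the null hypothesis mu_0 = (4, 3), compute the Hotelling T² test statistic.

Step 1 — sample mean vector:
  mean(U) = (1 + 1 + 1 + 5) / 4 = 8/4 = 2
  mean(V) = (3 + 5 + 5 + 1) / 4 = 14/4 = 3.5
  x̄ = (2, 3.5),  deviation x̄ - mu_0 = (2, 3.5) - (4, 3) = (-2, 0.5).

Step 2 — sample covariance matrix, S[i,j] = (1/(n-1)) · Σ_k (x_{k,i} - mean_i) · (x_{k,j} - mean_j), divisor n-1 = 3:
  S[U,U] = ((-1)·(-1) + (-1)·(-1) + (-1)·(-1) + (3)·(3)) / 3 = 12/3 = 4
  S[U,V] = ((-1)·(-0.5) + (-1)·(1.5) + (-1)·(1.5) + (3)·(-2.5)) / 3 = -10/3 = -3.3333
  S[V,V] = ((-0.5)·(-0.5) + (1.5)·(1.5) + (1.5)·(1.5) + (-2.5)·(-2.5)) / 3 = 11/3 = 3.6667
  S = [[4, -3.3333],
 [-3.3333, 3.6667]].

Step 3 — invert S. det(S) = 4·3.6667 - (-3.3333)² = 3.5556.
  S^{-1} = (1/det) · [[d, -b], [-b, a]] = [[1.0312, 0.9375],
 [0.9375, 1.125]].

Step 4 — quadratic form (x̄ - mu_0)^T · S^{-1} · (x̄ - mu_0):
  S^{-1} · (x̄ - mu_0) = (-1.5937, -1.3125),
  (x̄ - mu_0)^T · [...] = (-2)·(-1.5937) + (0.5)·(-1.3125) = 2.5312.

Step 5 — scale by n: T² = 4 · 2.5312 = 10.125.

T² ≈ 10.125


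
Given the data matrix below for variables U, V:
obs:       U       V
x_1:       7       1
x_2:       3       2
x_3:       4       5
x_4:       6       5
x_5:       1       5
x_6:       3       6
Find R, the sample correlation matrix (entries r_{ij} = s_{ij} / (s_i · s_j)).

Step 1 — column means:
  mean(U) = (7 + 3 + 4 + 6 + 1 + 3) / 6 = 24/6 = 4
  mean(V) = (1 + 2 + 5 + 5 + 5 + 6) / 6 = 24/6 = 4

Step 2 — sample variances and covariances s[i,j] = (1/(n-1)) · Σ_k (x_{k,i} - mean_i) · (x_{k,j} - mean_j), with n-1 = 5:
  s[U,U] = ((3)·(3) + (-1)·(-1) + (0)·(0) + (2)·(2) + (-3)·(-3) + (-1)·(-1)) / 5 = 24/5 = 4.8
  s[U,V] = ((3)·(-3) + (-1)·(-2) + (0)·(1) + (2)·(1) + (-3)·(1) + (-1)·(2)) / 5 = -10/5 = -2
  s[V,V] = ((-3)·(-3) + (-2)·(-2) + (1)·(1) + (1)·(1) + (1)·(1) + (2)·(2)) / 5 = 20/5 = 4
  Sample standard deviations s_i = √(s[i,i]):
  s(U) = √(4.8) = 2.1909
  s(V) = √(4) = 2

Step 3 — r_{ij} = s_{ij} / (s_i · s_j):
  r[U,U] = 1 (diagonal).
  r[U,V] = -2 / (2.1909 · 2) = -2 / 4.3818 = -0.4564
  r[V,V] = 1 (diagonal).

R is symmetric with unit diagonal. Assembling:

R = [[1, -0.4564],
 [-0.4564, 1]]


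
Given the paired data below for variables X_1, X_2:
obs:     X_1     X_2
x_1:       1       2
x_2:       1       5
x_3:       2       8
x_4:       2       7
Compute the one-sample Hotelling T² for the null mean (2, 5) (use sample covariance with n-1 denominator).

Step 1 — sample mean vector:
  mean(X_1) = (1 + 1 + 2 + 2) / 4 = 6/4 = 1.5
  mean(X_2) = (2 + 5 + 8 + 7) / 4 = 22/4 = 5.5
  x̄ = (1.5, 5.5),  deviation x̄ - mu_0 = (1.5, 5.5) - (2, 5) = (-0.5, 0.5).

Step 2 — sample covariance matrix, S[i,j] = (1/(n-1)) · Σ_k (x_{k,i} - mean_i) · (x_{k,j} - mean_j), divisor n-1 = 3:
  S[X_1,X_1] = ((-0.5)·(-0.5) + (-0.5)·(-0.5) + (0.5)·(0.5) + (0.5)·(0.5)) / 3 = 1/3 = 0.3333
  S[X_1,X_2] = ((-0.5)·(-3.5) + (-0.5)·(-0.5) + (0.5)·(2.5) + (0.5)·(1.5)) / 3 = 4/3 = 1.3333
  S[X_2,X_2] = ((-3.5)·(-3.5) + (-0.5)·(-0.5) + (2.5)·(2.5) + (1.5)·(1.5)) / 3 = 21/3 = 7
  S = [[0.3333, 1.3333],
 [1.3333, 7]].

Step 3 — invert S. det(S) = 0.3333·7 - (1.3333)² = 0.5556.
  S^{-1} = (1/det) · [[d, -b], [-b, a]] = [[12.6, -2.4],
 [-2.4, 0.6]].

Step 4 — quadratic form (x̄ - mu_0)^T · S^{-1} · (x̄ - mu_0):
  S^{-1} · (x̄ - mu_0) = (-7.5, 1.5),
  (x̄ - mu_0)^T · [...] = (-0.5)·(-7.5) + (0.5)·(1.5) = 4.5.

Step 5 — scale by n: T² = 4 · 4.5 = 18.

T² ≈ 18


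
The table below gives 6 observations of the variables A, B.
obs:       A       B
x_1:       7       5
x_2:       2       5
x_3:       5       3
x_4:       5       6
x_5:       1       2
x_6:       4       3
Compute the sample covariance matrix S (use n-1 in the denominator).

Step 1 — column means:
  mean(A) = (7 + 2 + 5 + 5 + 1 + 4) / 6 = 24/6 = 4
  mean(B) = (5 + 5 + 3 + 6 + 2 + 3) / 6 = 24/6 = 4

Step 2 — sample covariance S[i,j] = (1/(n-1)) · Σ_k (x_{k,i} - mean_i) · (x_{k,j} - mean_j), with n-1 = 5.
  S[A,A] = ((3)·(3) + (-2)·(-2) + (1)·(1) + (1)·(1) + (-3)·(-3) + (0)·(0)) / 5 = 24/5 = 4.8
  S[A,B] = ((3)·(1) + (-2)·(1) + (1)·(-1) + (1)·(2) + (-3)·(-2) + (0)·(-1)) / 5 = 8/5 = 1.6
  S[B,B] = ((1)·(1) + (1)·(1) + (-1)·(-1) + (2)·(2) + (-2)·(-2) + (-1)·(-1)) / 5 = 12/5 = 2.4

S is symmetric (S[j,i] = S[i,j]). Assembling:

S = [[4.8, 1.6],
 [1.6, 2.4]]


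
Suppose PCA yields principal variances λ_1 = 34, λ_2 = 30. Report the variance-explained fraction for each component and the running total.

Step 1 — total variance = trace(Sigma) = Σ λ_i = 34 + 30 = 64.

Step 2 — fraction explained by component i = λ_i / Σ λ:
  PC1: 34/64 = 0.5312
  PC2: 30/64 = 0.4688

Step 3 — cumulative fraction after k components = (λ_1 + ... + λ_k) / Σ λ:
  k = 1: 34/64 = 0.5312
  k = 2: (34 + 30)/64 = 64/64 = 1

Summary (fraction, with percent):

explained: PC1 0.5312 (53.12%), PC2 0.4688 (46.88%);  cumulative: 0.5312, 1


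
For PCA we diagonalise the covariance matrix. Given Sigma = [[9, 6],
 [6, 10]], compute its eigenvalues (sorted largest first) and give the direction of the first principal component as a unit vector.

Step 1 — characteristic polynomial of 2×2 Sigma:
  det(Sigma - λI) = λ² - trace · λ + det = 0.
  trace = 9 + 10 = 19, det = 9·10 - (6)² = 54.
Step 2 — discriminant:
  Δ = trace² - 4·det = 361 - 216 = 145.
Step 3 — eigenvalues:
  λ = (trace ± √Δ)/2 = (19 ± 12.0416)/2,
  λ_1 = 15.5208,  λ_2 = 3.4792.

Step 4 — unit eigenvector for λ_1: solve (Sigma - λ_1 I)v = 0. First row:
  (9 - 15.5208)·v_x + (6)·v_y = 0, i.e. (-6.5208)·v_x + (6)·v_y = 0,
  so v ∝ (b, λ_1 - a) = (6, 6.5208) = u.
  ||u|| = √((6)² + (6.5208)²) = √(78.5208) ≈ 8.8612,
  v_1 = u/||u|| ≈ (0.6771, 0.7359) (||v_1|| = 1).

λ_1 = 15.5208,  λ_2 = 3.4792;  v_1 ≈ (0.6771, 0.7359)


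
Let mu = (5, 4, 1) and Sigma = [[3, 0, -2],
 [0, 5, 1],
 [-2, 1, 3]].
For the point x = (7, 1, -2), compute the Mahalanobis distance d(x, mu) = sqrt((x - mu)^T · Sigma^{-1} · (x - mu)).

Step 1 — centre the observation: (x - mu) = (2, -3, -3).

Step 2 — invert Sigma (cofactor / det for 3×3, or solve directly):
  Sigma^{-1} = [[0.6364, -0.0909, 0.4545],
 [-0.0909, 0.2273, -0.1364],
 [0.4545, -0.1364, 0.6818]].

Step 3 — form the quadratic (x - mu)^T · Sigma^{-1} · (x - mu):
  Sigma^{-1} · (x - mu) = (0.1818, -0.4545, -0.7273).
  (x - mu)^T · [Sigma^{-1} · (x - mu)] = (2)·(0.1818) + (-3)·(-0.4545) + (-3)·(-0.7273) = 3.9091.

Step 4 — take square root: d = √(3.9091) ≈ 1.9771.

d(x, mu) = √(3.9091) ≈ 1.9771


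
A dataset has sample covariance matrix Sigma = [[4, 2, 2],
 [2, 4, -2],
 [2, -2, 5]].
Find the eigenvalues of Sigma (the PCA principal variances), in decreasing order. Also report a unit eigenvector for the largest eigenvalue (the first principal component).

Step 1 — characteristic polynomial p(λ) = det(λI - Sigma) = λ³ - tr·λ² + c_1·λ - det, where tr = trace, c_1 = sum of the principal 2×2 minors, det = det(Sigma):
  tr = 4 + 4 + 5 = 13,
  c_1 = (4·4 - (2)²) + (4·5 - (2)²) + (4·5 - (-2)²) = 12 + 16 + 16 = 44,
  det = 4·(4·5 - (-2)²) - (2)·((2)·5 - (-2)·(2)) + (2)·((2)·(-2) - 4·(2)) = 4·(16) - (2)·(14) + (2)·(-12) = 12.
  So p(λ) = λ³ - 13λ² + 44λ - 12.
Step 2 — look for an integer root (rational root theorem: any rational root is an integer divisor of 12). Testing λ = 6:
  p(6) = 216 - 468 + 264 - 12 = 0  ✓
  Dividing out (λ - 6): p(λ) = (λ - 6)(λ² - 7λ + 2).
Step 3 — remaining eigenvalues from the quadratic λ² - 7λ + 2 = 0:
  Δ = 7² - 4·2 = 49 - 8 = 41,  λ = (7 ± √41)/2 = (7 ± 6.4031)/2 ≈ 6.7016 or 0.2984.
  Sorted: λ_1 = 6.7016,  λ_2 = 6,  λ_3 = 0.2984  (check: sum = 13 = tr ✓).

Step 4 — unit eigenvector for λ_1 ≈ 6.7016: v spans the null space of (Sigma - λ_1 I), whose rows are
  r_1 = (-2.7016, 2, 2),  r_2 = (2, -2.7016, -2),  r_3 = (2, -2, -1.7016).
  v is orthogonal to every row, so take v ∝ r_1 × r_2 = ((2)·(-2) - (2)·(-2.7016), (2)·(2) - (-2.7016)·(-2), (-2.7016)·(-2.7016) - (2)·(2)) ≈ (1.4031, -1.4031, 3.2984).
  Let u = (1.4031, -1.4031, 3.2984).
  ||u|| = √((1.4031)² + (-1.4031)² + (3.2984)²) = √(14.8172) ≈ 3.8493,  v_1 = u/||u|| ≈ (0.3645, -0.3645, 0.8569) (||v_1|| = 1).

λ_1 = 6.7016,  λ_2 = 6,  λ_3 = 0.2984;  v_1 ≈ (0.3645, -0.3645, 0.8569)


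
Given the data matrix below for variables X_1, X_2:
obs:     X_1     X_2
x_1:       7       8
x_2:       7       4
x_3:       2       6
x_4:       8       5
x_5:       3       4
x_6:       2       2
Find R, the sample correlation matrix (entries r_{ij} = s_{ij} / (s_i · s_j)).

Step 1 — column means:
  mean(X_1) = (7 + 7 + 2 + 8 + 3 + 2) / 6 = 29/6 = 4.8333
  mean(X_2) = (8 + 4 + 6 + 5 + 4 + 2) / 6 = 29/6 = 4.8333

Step 2 — sample variances and covariances s[i,j] = (1/(n-1)) · Σ_k (x_{k,i} - mean_i) · (x_{k,j} - mean_j), with n-1 = 5:
  s[X_1,X_1] = ((2.1667)·(2.1667) + (2.1667)·(2.1667) + (-2.8333)·(-2.8333) + (3.1667)·(3.1667) + (-1.8333)·(-1.8333) + (-2.8333)·(-2.8333)) / 5 = 38.8333/5 = 7.7667
  s[X_1,X_2] = ((2.1667)·(3.1667) + (2.1667)·(-0.8333) + (-2.8333)·(1.1667) + (3.1667)·(0.1667) + (-1.8333)·(-0.8333) + (-2.8333)·(-2.8333)) / 5 = 11.8333/5 = 2.3667
  s[X_2,X_2] = ((3.1667)·(3.1667) + (-0.8333)·(-0.8333) + (1.1667)·(1.1667) + (0.1667)·(0.1667) + (-0.8333)·(-0.8333) + (-2.8333)·(-2.8333)) / 5 = 20.8333/5 = 4.1667
  Sample standard deviations s_i = √(s[i,i]):
  s(X_1) = √(7.7667) = 2.7869
  s(X_2) = √(4.1667) = 2.0412

Step 3 — r_{ij} = s_{ij} / (s_i · s_j):
  r[X_1,X_1] = 1 (diagonal).
  r[X_1,X_2] = 2.3667 / (2.7869 · 2.0412) = 2.3667 / 5.6887 = 0.416
  r[X_2,X_2] = 1 (diagonal).

R is symmetric with unit diagonal. Assembling:

R = [[1, 0.416],
 [0.416, 1]]


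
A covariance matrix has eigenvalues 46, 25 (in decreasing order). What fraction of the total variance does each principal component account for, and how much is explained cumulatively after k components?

Step 1 — total variance = trace(Sigma) = Σ λ_i = 46 + 25 = 71.

Step 2 — fraction explained by component i = λ_i / Σ λ:
  PC1: 46/71 = 0.6479
  PC2: 25/71 = 0.3521

Step 3 — cumulative fraction after k components = (λ_1 + ... + λ_k) / Σ λ:
  k = 1: 46/71 = 0.6479
  k = 2: (46 + 25)/71 = 71/71 = 1

Summary (fraction, with percent):

explained: PC1 0.6479 (64.79%), PC2 0.3521 (35.21%);  cumulative: 0.6479, 1


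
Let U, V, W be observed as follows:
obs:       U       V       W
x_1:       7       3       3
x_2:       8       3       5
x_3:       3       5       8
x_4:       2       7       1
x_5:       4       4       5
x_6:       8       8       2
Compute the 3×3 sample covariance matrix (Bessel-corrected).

Step 1 — column means:
  mean(U) = (7 + 8 + 3 + 2 + 4 + 8) / 6 = 32/6 = 5.3333
  mean(V) = (3 + 3 + 5 + 7 + 4 + 8) / 6 = 30/6 = 5
  mean(W) = (3 + 5 + 8 + 1 + 5 + 2) / 6 = 24/6 = 4

Step 2 — sample covariance S[i,j] = (1/(n-1)) · Σ_k (x_{k,i} - mean_i) · (x_{k,j} - mean_j), with n-1 = 5.
  S[U,U] = ((1.6667)·(1.6667) + (2.6667)·(2.6667) + (-2.3333)·(-2.3333) + (-3.3333)·(-3.3333) + (-1.3333)·(-1.3333) + (2.6667)·(2.6667)) / 5 = 35.3333/5 = 7.0667
  S[U,V] = ((1.6667)·(-2) + (2.6667)·(-2) + (-2.3333)·(0) + (-3.3333)·(2) + (-1.3333)·(-1) + (2.6667)·(3)) / 5 = -6/5 = -1.2
  S[U,W] = ((1.6667)·(-1) + (2.6667)·(1) + (-2.3333)·(4) + (-3.3333)·(-3) + (-1.3333)·(1) + (2.6667)·(-2)) / 5 = -5/5 = -1
  S[V,V] = ((-2)·(-2) + (-2)·(-2) + (0)·(0) + (2)·(2) + (-1)·(-1) + (3)·(3)) / 5 = 22/5 = 4.4
  S[V,W] = ((-2)·(-1) + (-2)·(1) + (0)·(4) + (2)·(-3) + (-1)·(1) + (3)·(-2)) / 5 = -13/5 = -2.6
  S[W,W] = ((-1)·(-1) + (1)·(1) + (4)·(4) + (-3)·(-3) + (1)·(1) + (-2)·(-2)) / 5 = 32/5 = 6.4

S is symmetric (S[j,i] = S[i,j]). Assembling:

S = [[7.0667, -1.2, -1],
 [-1.2, 4.4, -2.6],
 [-1, -2.6, 6.4]]


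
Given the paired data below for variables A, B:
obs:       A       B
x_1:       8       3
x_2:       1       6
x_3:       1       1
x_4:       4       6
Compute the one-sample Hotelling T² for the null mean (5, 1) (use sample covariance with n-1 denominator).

Step 1 — sample mean vector:
  mean(A) = (8 + 1 + 1 + 4) / 4 = 14/4 = 3.5
  mean(B) = (3 + 6 + 1 + 6) / 4 = 16/4 = 4
  x̄ = (3.5, 4),  deviation x̄ - mu_0 = (3.5, 4) - (5, 1) = (-1.5, 3).

Step 2 — sample covariance matrix, S[i,j] = (1/(n-1)) · Σ_k (x_{k,i} - mean_i) · (x_{k,j} - mean_j), divisor n-1 = 3:
  S[A,A] = ((4.5)·(4.5) + (-2.5)·(-2.5) + (-2.5)·(-2.5) + (0.5)·(0.5)) / 3 = 33/3 = 11
  S[A,B] = ((4.5)·(-1) + (-2.5)·(2) + (-2.5)·(-3) + (0.5)·(2)) / 3 = -1/3 = -0.3333
  S[B,B] = ((-1)·(-1) + (2)·(2) + (-3)·(-3) + (2)·(2)) / 3 = 18/3 = 6
  S = [[11, -0.3333],
 [-0.3333, 6]].

Step 3 — invert S. det(S) = 11·6 - (-0.3333)² = 65.8889.
  S^{-1} = (1/det) · [[d, -b], [-b, a]] = [[0.0911, 0.0051],
 [0.0051, 0.1669]].

Step 4 — quadratic form (x̄ - mu_0)^T · S^{-1} · (x̄ - mu_0):
  S^{-1} · (x̄ - mu_0) = (-0.1214, 0.4933),
  (x̄ - mu_0)^T · [...] = (-1.5)·(-0.1214) + (3)·(0.4933) = 1.6619.

Step 5 — scale by n: T² = 4 · 1.6619 = 6.6476.

T² ≈ 6.6476


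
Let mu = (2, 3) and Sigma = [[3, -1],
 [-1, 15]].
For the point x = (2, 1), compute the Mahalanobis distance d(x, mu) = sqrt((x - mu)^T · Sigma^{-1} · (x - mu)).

Step 1 — centre the observation: (x - mu) = (0, -2).

Step 2 — invert Sigma. det(Sigma) = 3·15 - (-1)² = 44.
  Sigma^{-1} = (1/det) · [[d, -b], [-b, a]] = [[0.3409, 0.0227],
 [0.0227, 0.0682]].

Step 3 — form the quadratic (x - mu)^T · Sigma^{-1} · (x - mu):
  Sigma^{-1} · (x - mu) = (-0.0455, -0.1364).
  (x - mu)^T · [Sigma^{-1} · (x - mu)] = (0)·(-0.0455) + (-2)·(-0.1364) = 0.2727.

Step 4 — take square root: d = √(0.2727) ≈ 0.5222.

d(x, mu) = √(0.2727) ≈ 0.5222


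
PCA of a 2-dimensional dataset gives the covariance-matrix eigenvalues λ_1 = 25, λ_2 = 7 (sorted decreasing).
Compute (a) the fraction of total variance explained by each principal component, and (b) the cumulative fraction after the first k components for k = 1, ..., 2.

Step 1 — total variance = trace(Sigma) = Σ λ_i = 25 + 7 = 32.

Step 2 — fraction explained by component i = λ_i / Σ λ:
  PC1: 25/32 = 0.7812
  PC2: 7/32 = 0.2188

Step 3 — cumulative fraction after k components = (λ_1 + ... + λ_k) / Σ λ:
  k = 1: 25/32 = 0.7812
  k = 2: (25 + 7)/32 = 32/32 = 1

Summary (fraction, with percent):

explained: PC1 0.7812 (78.12%), PC2 0.2188 (21.88%);  cumulative: 0.7812, 1


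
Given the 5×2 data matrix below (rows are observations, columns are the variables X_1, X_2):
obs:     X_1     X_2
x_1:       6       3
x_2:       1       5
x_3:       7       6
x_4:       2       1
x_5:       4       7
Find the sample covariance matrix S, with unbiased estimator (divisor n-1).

Step 1 — column means:
  mean(X_1) = (6 + 1 + 7 + 2 + 4) / 5 = 20/5 = 4
  mean(X_2) = (3 + 5 + 6 + 1 + 7) / 5 = 22/5 = 4.4

Step 2 — sample covariance S[i,j] = (1/(n-1)) · Σ_k (x_{k,i} - mean_i) · (x_{k,j} - mean_j), with n-1 = 4.
  S[X_1,X_1] = ((2)·(2) + (-3)·(-3) + (3)·(3) + (-2)·(-2) + (0)·(0)) / 4 = 26/4 = 6.5
  S[X_1,X_2] = ((2)·(-1.4) + (-3)·(0.6) + (3)·(1.6) + (-2)·(-3.4) + (0)·(2.6)) / 4 = 7/4 = 1.75
  S[X_2,X_2] = ((-1.4)·(-1.4) + (0.6)·(0.6) + (1.6)·(1.6) + (-3.4)·(-3.4) + (2.6)·(2.6)) / 4 = 23.2/4 = 5.8

S is symmetric (S[j,i] = S[i,j]). Assembling:

S = [[6.5, 1.75],
 [1.75, 5.8]]


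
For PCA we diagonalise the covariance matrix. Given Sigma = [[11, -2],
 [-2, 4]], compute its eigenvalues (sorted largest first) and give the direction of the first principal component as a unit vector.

Step 1 — characteristic polynomial of 2×2 Sigma:
  det(Sigma - λI) = λ² - trace · λ + det = 0.
  trace = 11 + 4 = 15, det = 11·4 - (-2)² = 40.
Step 2 — discriminant:
  Δ = trace² - 4·det = 225 - 160 = 65.
Step 3 — eigenvalues:
  λ = (trace ± √Δ)/2 = (15 ± 8.0623)/2,
  λ_1 = 11.5311,  λ_2 = 3.4689.

Step 4 — unit eigenvector for λ_1: solve (Sigma - λ_1 I)v = 0. First row:
  (11 - 11.5311)·v_x + (-2)·v_y = 0, i.e. (-0.5311)·v_x + (-2)·v_y = 0,
  so v ∝ (b, λ_1 - a) = (-2, 0.5311); multiply by -1 so the first entry is positive: u = (2, -0.5311).
  ||u|| = √((2)² + (-0.5311)²) = √(4.2821) ≈ 2.0693,
  v_1 = u/||u|| ≈ (0.9665, -0.2567) (||v_1|| = 1).

λ_1 = 11.5311,  λ_2 = 3.4689;  v_1 ≈ (0.9665, -0.2567)


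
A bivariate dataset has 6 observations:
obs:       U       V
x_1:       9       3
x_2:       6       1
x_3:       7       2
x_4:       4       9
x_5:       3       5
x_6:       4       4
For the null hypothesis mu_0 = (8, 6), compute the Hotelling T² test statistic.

Step 1 — sample mean vector:
  mean(U) = (9 + 6 + 7 + 4 + 3 + 4) / 6 = 33/6 = 5.5
  mean(V) = (3 + 1 + 2 + 9 + 5 + 4) / 6 = 24/6 = 4
  x̄ = (5.5, 4),  deviation x̄ - mu_0 = (5.5, 4) - (8, 6) = (-2.5, -2).

Step 2 — sample covariance matrix, S[i,j] = (1/(n-1)) · Σ_k (x_{k,i} - mean_i) · (x_{k,j} - mean_j), divisor n-1 = 5:
  S[U,U] = ((3.5)·(3.5) + (0.5)·(0.5) + (1.5)·(1.5) + (-1.5)·(-1.5) + (-2.5)·(-2.5) + (-1.5)·(-1.5)) / 5 = 25.5/5 = 5.1
  S[U,V] = ((3.5)·(-1) + (0.5)·(-3) + (1.5)·(-2) + (-1.5)·(5) + (-2.5)·(1) + (-1.5)·(0)) / 5 = -18/5 = -3.6
  S[V,V] = ((-1)·(-1) + (-3)·(-3) + (-2)·(-2) + (5)·(5) + (1)·(1) + (0)·(0)) / 5 = 40/5 = 8
  S = [[5.1, -3.6],
 [-3.6, 8]].

Step 3 — invert S. det(S) = 5.1·8 - (-3.6)² = 27.84.
  S^{-1} = (1/det) · [[d, -b], [-b, a]] = [[0.2874, 0.1293],
 [0.1293, 0.1832]].

Step 4 — quadratic form (x̄ - mu_0)^T · S^{-1} · (x̄ - mu_0):
  S^{-1} · (x̄ - mu_0) = (-0.977, -0.6897),
  (x̄ - mu_0)^T · [...] = (-2.5)·(-0.977) + (-2)·(-0.6897) = 3.8218.

Step 5 — scale by n: T² = 6 · 3.8218 = 22.931.

T² ≈ 22.931


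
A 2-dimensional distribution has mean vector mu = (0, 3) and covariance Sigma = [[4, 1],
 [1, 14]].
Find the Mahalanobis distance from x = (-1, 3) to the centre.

Step 1 — centre the observation: (x - mu) = (-1, 0).

Step 2 — invert Sigma. det(Sigma) = 4·14 - (1)² = 55.
  Sigma^{-1} = (1/det) · [[d, -b], [-b, a]] = [[0.2545, -0.0182],
 [-0.0182, 0.0727]].

Step 3 — form the quadratic (x - mu)^T · Sigma^{-1} · (x - mu):
  Sigma^{-1} · (x - mu) = (-0.2545, 0.0182).
  (x - mu)^T · [Sigma^{-1} · (x - mu)] = (-1)·(-0.2545) + (0)·(0.0182) = 0.2545.

Step 4 — take square root: d = √(0.2545) ≈ 0.5045.

d(x, mu) = √(0.2545) ≈ 0.5045


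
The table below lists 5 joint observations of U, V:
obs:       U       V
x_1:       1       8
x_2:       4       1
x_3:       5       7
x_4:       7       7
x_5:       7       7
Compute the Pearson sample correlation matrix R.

Step 1 — column means:
  mean(U) = (1 + 4 + 5 + 7 + 7) / 5 = 24/5 = 4.8
  mean(V) = (8 + 1 + 7 + 7 + 7) / 5 = 30/5 = 6

Step 2 — sample variances and covariances s[i,j] = (1/(n-1)) · Σ_k (x_{k,i} - mean_i) · (x_{k,j} - mean_j), with n-1 = 4:
  s[U,U] = ((-3.8)·(-3.8) + (-0.8)·(-0.8) + (0.2)·(0.2) + (2.2)·(2.2) + (2.2)·(2.2)) / 4 = 24.8/4 = 6.2
  s[U,V] = ((-3.8)·(2) + (-0.8)·(-5) + (0.2)·(1) + (2.2)·(1) + (2.2)·(1)) / 4 = 1/4 = 0.25
  s[V,V] = ((2)·(2) + (-5)·(-5) + (1)·(1) + (1)·(1) + (1)·(1)) / 4 = 32/4 = 8
  Sample standard deviations s_i = √(s[i,i]):
  s(U) = √(6.2) = 2.49
  s(V) = √(8) = 2.8284

Step 3 — r_{ij} = s_{ij} / (s_i · s_j):
  r[U,U] = 1 (diagonal).
  r[U,V] = 0.25 / (2.49 · 2.8284) = 0.25 / 7.0427 = 0.0355
  r[V,V] = 1 (diagonal).

R is symmetric with unit diagonal. Assembling:

R = [[1, 0.0355],
 [0.0355, 1]]


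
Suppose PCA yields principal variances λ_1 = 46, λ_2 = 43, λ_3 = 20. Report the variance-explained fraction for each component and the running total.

Step 1 — total variance = trace(Sigma) = Σ λ_i = 46 + 43 + 20 = 109.

Step 2 — fraction explained by component i = λ_i / Σ λ:
  PC1: 46/109 = 0.422
  PC2: 43/109 = 0.3945
  PC3: 20/109 = 0.1835

Step 3 — cumulative fraction after k components = (λ_1 + ... + λ_k) / Σ λ:
  k = 1: 46/109 = 0.422
  k = 2: (46 + 43)/109 = 89/109 = 0.8165
  k = 3: (46 + 43 + 20)/109 = 109/109 = 1

Summary (fraction, with percent):

explained: PC1 0.422 (42.2%), PC2 0.3945 (39.45%), PC3 0.1835 (18.35%);  cumulative: 0.422, 0.8165, 1


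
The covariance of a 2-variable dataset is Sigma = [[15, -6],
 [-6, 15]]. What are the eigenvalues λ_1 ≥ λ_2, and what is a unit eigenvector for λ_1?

Step 1 — characteristic polynomial of 2×2 Sigma:
  det(Sigma - λI) = λ² - trace · λ + det = 0.
  trace = 15 + 15 = 30, det = 15·15 - (-6)² = 189.
Step 2 — discriminant:
  Δ = trace² - 4·det = 900 - 756 = 144.
Step 3 — eigenvalues:
  λ = (trace ± √Δ)/2 = (30 ± 12)/2,
  λ_1 = 21,  λ_2 = 9.

Step 4 — unit eigenvector for λ_1: solve (Sigma - λ_1 I)v = 0. First row:
  (15 - 21)·v_x + (-6)·v_y = 0, i.e. (-6)·v_x + (-6)·v_y = 0,
  so v ∝ (b, λ_1 - a) = (-6, 6); multiply by -1 so the first entry is positive: u = (6, -6).
  ||u|| = √((6)² + (-6)²) = √(72) ≈ 8.4853,
  v_1 = u/||u|| ≈ (0.7071, -0.7071) (||v_1|| = 1).

λ_1 = 21,  λ_2 = 9;  v_1 ≈ (0.7071, -0.7071)


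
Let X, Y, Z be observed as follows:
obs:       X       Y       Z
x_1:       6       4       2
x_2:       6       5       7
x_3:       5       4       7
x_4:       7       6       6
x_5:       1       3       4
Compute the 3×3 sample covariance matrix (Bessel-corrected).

Step 1 — column means:
  mean(X) = (6 + 6 + 5 + 7 + 1) / 5 = 25/5 = 5
  mean(Y) = (4 + 5 + 4 + 6 + 3) / 5 = 22/5 = 4.4
  mean(Z) = (2 + 7 + 7 + 6 + 4) / 5 = 26/5 = 5.2

Step 2 — sample covariance S[i,j] = (1/(n-1)) · Σ_k (x_{k,i} - mean_i) · (x_{k,j} - mean_j), with n-1 = 4.
  S[X,X] = ((1)·(1) + (1)·(1) + (0)·(0) + (2)·(2) + (-4)·(-4)) / 4 = 22/4 = 5.5
  S[X,Y] = ((1)·(-0.4) + (1)·(0.6) + (0)·(-0.4) + (2)·(1.6) + (-4)·(-1.4)) / 4 = 9/4 = 2.25
  S[X,Z] = ((1)·(-3.2) + (1)·(1.8) + (0)·(1.8) + (2)·(0.8) + (-4)·(-1.2)) / 4 = 5/4 = 1.25
  S[Y,Y] = ((-0.4)·(-0.4) + (0.6)·(0.6) + (-0.4)·(-0.4) + (1.6)·(1.6) + (-1.4)·(-1.4)) / 4 = 5.2/4 = 1.3
  S[Y,Z] = ((-0.4)·(-3.2) + (0.6)·(1.8) + (-0.4)·(1.8) + (1.6)·(0.8) + (-1.4)·(-1.2)) / 4 = 4.6/4 = 1.15
  S[Z,Z] = ((-3.2)·(-3.2) + (1.8)·(1.8) + (1.8)·(1.8) + (0.8)·(0.8) + (-1.2)·(-1.2)) / 4 = 18.8/4 = 4.7

S is symmetric (S[j,i] = S[i,j]). Assembling:

S = [[5.5, 2.25, 1.25],
 [2.25, 1.3, 1.15],
 [1.25, 1.15, 4.7]]


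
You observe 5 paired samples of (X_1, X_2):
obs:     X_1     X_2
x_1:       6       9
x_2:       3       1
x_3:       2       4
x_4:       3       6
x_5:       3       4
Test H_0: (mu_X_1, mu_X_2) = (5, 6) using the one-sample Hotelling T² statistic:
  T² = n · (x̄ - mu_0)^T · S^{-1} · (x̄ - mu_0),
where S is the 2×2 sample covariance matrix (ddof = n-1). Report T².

Step 1 — sample mean vector:
  mean(X_1) = (6 + 3 + 2 + 3 + 3) / 5 = 17/5 = 3.4
  mean(X_2) = (9 + 1 + 4 + 6 + 4) / 5 = 24/5 = 4.8
  x̄ = (3.4, 4.8),  deviation x̄ - mu_0 = (3.4, 4.8) - (5, 6) = (-1.6, -1.2).

Step 2 — sample covariance matrix, S[i,j] = (1/(n-1)) · Σ_k (x_{k,i} - mean_i) · (x_{k,j} - mean_j), divisor n-1 = 4:
  S[X_1,X_1] = ((2.6)·(2.6) + (-0.4)·(-0.4) + (-1.4)·(-1.4) + (-0.4)·(-0.4) + (-0.4)·(-0.4)) / 4 = 9.2/4 = 2.3
  S[X_1,X_2] = ((2.6)·(4.2) + (-0.4)·(-3.8) + (-1.4)·(-0.8) + (-0.4)·(1.2) + (-0.4)·(-0.8)) / 4 = 13.4/4 = 3.35
  S[X_2,X_2] = ((4.2)·(4.2) + (-3.8)·(-3.8) + (-0.8)·(-0.8) + (1.2)·(1.2) + (-0.8)·(-0.8)) / 4 = 34.8/4 = 8.7
  S = [[2.3, 3.35],
 [3.35, 8.7]].

Step 3 — invert S. det(S) = 2.3·8.7 - (3.35)² = 8.7875.
  S^{-1} = (1/det) · [[d, -b], [-b, a]] = [[0.99, -0.3812],
 [-0.3812, 0.2617]].

Step 4 — quadratic form (x̄ - mu_0)^T · S^{-1} · (x̄ - mu_0):
  S^{-1} · (x̄ - mu_0) = (-1.1266, 0.2959),
  (x̄ - mu_0)^T · [...] = (-1.6)·(-1.1266) + (-1.2)·(0.2959) = 1.4475.

Step 5 — scale by n: T² = 5 · 1.4475 = 7.2376.

T² ≈ 7.2376
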